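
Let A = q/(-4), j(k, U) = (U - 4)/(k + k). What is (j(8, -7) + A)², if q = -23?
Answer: 6561/256 ≈ 25.629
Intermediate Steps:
j(k, U) = (-4 + U)/(2*k) (j(k, U) = (-4 + U)/((2*k)) = (-4 + U)*(1/(2*k)) = (-4 + U)/(2*k))
A = 23/4 (A = -23/(-4) = -23*(-¼) = 23/4 ≈ 5.7500)
(j(8, -7) + A)² = ((½)*(-4 - 7)/8 + 23/4)² = ((½)*(⅛)*(-11) + 23/4)² = (-11/16 + 23/4)² = (81/16)² = 6561/256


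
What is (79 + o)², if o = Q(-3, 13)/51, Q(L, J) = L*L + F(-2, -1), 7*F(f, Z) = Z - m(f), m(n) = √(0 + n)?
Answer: (28265 - I*√2)²/127449 ≈ 6268.5 - 0.62727*I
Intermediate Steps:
m(n) = √n
F(f, Z) = -√f/7 + Z/7 (F(f, Z) = (Z - √f)/7 = -√f/7 + Z/7)
Q(L, J) = -⅐ + L² - I*√2/7 (Q(L, J) = L*L + (-I*√2/7 + (⅐)*(-1)) = L² + (-I*√2/7 - ⅐) = L² + (-⅐ - I*√2/7) = -⅐ + L² - I*√2/7)
o = 62/357 - I*√2/357 (o = (-⅐ + (-3)² - I*√2/7)/51 = (-⅐ + 9 - I*√2/7)*(1/51) = (62/7 - I*√2/7)*(1/51) = 62/357 - I*√2/357 ≈ 0.17367 - 0.0039614*I)
(79 + o)² = (79 + (62/357 - I*√2/357))² = (28265/357 - I*√2/357)²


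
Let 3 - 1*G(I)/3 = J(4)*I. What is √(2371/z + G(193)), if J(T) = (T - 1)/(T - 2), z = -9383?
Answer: I*√302772877154/18766 ≈ 29.322*I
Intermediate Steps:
J(T) = (-1 + T)/(-2 + T)
G(I) = 9 - 9*I/2 (G(I) = 9 - 3*(-1 + 4)/(-2 + 4)*I = 9 - 3*3/2*I = 9 - 3*(½)*3*I = 9 - 9*I/2)
√(2371/z + G(193)) = √(2371/(-9383) + (9 - 9/2*193)) = √(2371*(-1/9383) + (9 - 1737/2)) = √(-2371/9383 - 1719/2) = √(-16134119/18766) = I*√302772877154/18766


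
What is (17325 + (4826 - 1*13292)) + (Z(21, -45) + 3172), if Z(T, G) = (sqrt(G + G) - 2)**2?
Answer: 11945 - 12*I*sqrt(10) ≈ 11945.0 - 37.947*I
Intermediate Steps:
Z(T, G) = (-2 + sqrt(2)*sqrt(G))**2 (Z(T, G) = (sqrt(2*G) - 2)**2 = (sqrt(2)*sqrt(G) - 2)**2 = (-2 + sqrt(2)*sqrt(G))**2)
(17325 + (4826 - 1*13292)) + (Z(21, -45) + 3172) = (17325 + (4826 - 1*13292)) + ((-2 + sqrt(2)*sqrt(-45))**2 + 3172) = (17325 + (4826 - 13292)) + ((-2 + sqrt(2)*(3*I*sqrt(5)))**2 + 3172) = (17325 - 8466) + ((-2 + 3*I*sqrt(10))**2 + 3172) = 8859 + (3172 + (-2 + 3*I*sqrt(10))**2) = 12031 + (-2 + 3*I*sqrt(10))**2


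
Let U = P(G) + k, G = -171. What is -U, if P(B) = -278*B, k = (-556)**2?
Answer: -356674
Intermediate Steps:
k = 309136
U = 356674 (U = -278*(-171) + 309136 = 47538 + 309136 = 356674)
-U = -1*356674 = -356674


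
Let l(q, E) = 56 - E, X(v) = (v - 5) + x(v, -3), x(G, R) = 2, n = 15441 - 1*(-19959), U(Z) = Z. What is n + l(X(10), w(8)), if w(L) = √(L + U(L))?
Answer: 35452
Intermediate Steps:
n = 35400 (n = 15441 + 19959 = 35400)
X(v) = -3 + v (X(v) = (v - 5) + 2 = (-5 + v) + 2 = -3 + v)
w(L) = √2*√L (w(L) = √(L + L) = √(2*L) = √2*√L)
n + l(X(10), w(8)) = 35400 + (56 - √2*√8) = 35400 + (56 - √2*2*√2) = 35400 + (56 - 1*4) = 35400 + (56 - 4) = 35400 + 52 = 35452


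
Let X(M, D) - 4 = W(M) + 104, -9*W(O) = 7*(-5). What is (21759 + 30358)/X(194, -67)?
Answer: 24687/53 ≈ 465.79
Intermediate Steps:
W(O) = 35/9 (W(O) = -7*(-5)/9 = -⅑*(-35) = 35/9)
X(M, D) = 1007/9 (X(M, D) = 4 + (35/9 + 104) = 4 + 971/9 = 1007/9)
(21759 + 30358)/X(194, -67) = (21759 + 30358)/(1007/9) = 52117*(9/1007) = 24687/53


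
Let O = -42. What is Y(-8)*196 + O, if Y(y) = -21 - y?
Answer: -2590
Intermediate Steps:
Y(-8)*196 + O = (-21 - 1*(-8))*196 - 42 = (-21 + 8)*196 - 42 = -13*196 - 42 = -2548 - 42 = -2590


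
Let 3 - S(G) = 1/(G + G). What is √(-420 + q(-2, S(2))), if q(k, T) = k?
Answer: I*√422 ≈ 20.543*I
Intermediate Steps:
S(G) = 3 - 1/(2*G) (S(G) = 3 - 1/(G + G) = 3 - 1/(2*G))
√(-420 + q(-2, S(2))) = √(-420 - 2) = √(-422) = I*√422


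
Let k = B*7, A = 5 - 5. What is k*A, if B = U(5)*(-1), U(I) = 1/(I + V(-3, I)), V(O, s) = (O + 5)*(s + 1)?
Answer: 0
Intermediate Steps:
V(O, s) = (1 + s)*(5 + O) (V(O, s) = (5 + O)*(1 + s) = (1 + s)*(5 + O))
A = 0
U(I) = 1/(2 + 3*I) (U(I) = 1/(I + (5 - 3 + 5*I - 3*I)) = 1/(I + (2 + 2*I)) = 1/(2 + 3*I))
B = -1/17 (B = -1/(2 + 3*5) = -1/(2 + 15) = -1/17 ≈ -0.058824)
k = -7/17 (k = -1/17*7 = -7/17 ≈ -0.41176)
k*A = -7/17*0 = 0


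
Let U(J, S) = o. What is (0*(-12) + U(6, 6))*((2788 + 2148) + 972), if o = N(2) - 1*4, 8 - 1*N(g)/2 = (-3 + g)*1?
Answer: 82712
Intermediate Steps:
N(g) = 22 - 2*g (N(g) = 16 - 2*(-3 + g) = 16 + (6 - 2*g) = 22 - 2*g)
o = 14 (o = (22 - 2*2) - 1*4 = (22 - 4) - 4 = 18 - 4 = 14)
U(J, S) = 14
(0*(-12) + U(6, 6))*((2788 + 2148) + 972) = (0*(-12) + 14)*((2788 + 2148) + 972) = (0 + 14)*(4936 + 972) = 14*5908 = 82712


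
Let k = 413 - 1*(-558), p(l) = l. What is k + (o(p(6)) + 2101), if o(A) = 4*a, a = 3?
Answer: 3084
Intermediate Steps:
o(A) = 12 (o(A) = 4*3 = 12)
k = 971 (k = 413 + 558 = 971)
k + (o(p(6)) + 2101) = 971 + (12 + 2101) = 971 + 2113 = 3084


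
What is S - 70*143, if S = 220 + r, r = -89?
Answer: -9879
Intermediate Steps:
S = 131 (S = 220 - 89 = 131)
S - 70*143 = 131 - 70*143 = 131 - 10010 = -9879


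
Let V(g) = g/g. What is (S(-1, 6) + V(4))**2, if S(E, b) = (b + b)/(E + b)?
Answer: 289/25 ≈ 11.560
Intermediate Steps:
S(E, b) = 2*b/(E + b) (S(E, b) = (2*b)/(E + b) = 2*b/(E + b))
V(g) = 1
(S(-1, 6) + V(4))**2 = (2*6/(-1 + 6) + 1)**2 = (2*6/5 + 1)**2 = (2*6*(1/5) + 1)**2 = (12/5 + 1)**2 = (17/5)**2 = 289/25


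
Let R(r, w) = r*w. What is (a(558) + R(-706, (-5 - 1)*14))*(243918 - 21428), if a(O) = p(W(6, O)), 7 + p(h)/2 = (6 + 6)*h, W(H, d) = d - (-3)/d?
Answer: 501302453540/31 ≈ 1.6171e+10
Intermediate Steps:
W(H, d) = d + 3/d
p(h) = -14 + 24*h (p(h) = -14 + 2*((6 + 6)*h) = -14 + 2*(12*h) = -14 + 24*h)
a(O) = -14 + 24*O + 72/O (a(O) = -14 + 24*(O + 3/O) = -14 + (24*O + 72/O) = -14 + 24*O + 72/O)
(a(558) + R(-706, (-5 - 1)*14))*(243918 - 21428) = ((-14 + 24*558 + 72/558) - 706*(-5 - 1)*14)*(243918 - 21428) = ((-14 + 13392 + 72*(1/558)) - (-4236)*14)*222490 = ((-14 + 13392 + 4/31) - 706*(-84))*222490 = (414722/31 + 59304)*222490 = (2253146/31)*222490 = 501302453540/31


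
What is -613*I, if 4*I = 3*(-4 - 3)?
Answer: 12873/4 ≈ 3218.3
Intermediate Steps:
I = -21/4 (I = (3*(-4 - 3))/4 = (3*(-7))/4 = (¼)*(-21) = -21/4 ≈ -5.2500)
-613*I = -613*(-21/4) = 12873/4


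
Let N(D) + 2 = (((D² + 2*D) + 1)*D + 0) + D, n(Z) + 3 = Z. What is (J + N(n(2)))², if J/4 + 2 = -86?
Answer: 126025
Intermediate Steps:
J = -352 (J = -8 + 4*(-86) = -8 - 344 = -352)
n(Z) = -3 + Z
N(D) = -2 + D + D*(1 + D² + 2*D) (N(D) = -2 + ((((D² + 2*D) + 1)*D + 0) + D) = -2 + (((1 + D² + 2*D)*D + 0) + D) = -2 + ((D*(1 + D² + 2*D) + 0) + D) = -2 + (D*(1 + D² + 2*D) + D) = -2 + (D + D*(1 + D² + 2*D)) = -2 + D + D*(1 + D² + 2*D))
(J + N(n(2)))² = (-352 + (-2 + (-3 + 2)³ + 2*(-3 + 2) + 2*(-3 + 2)²))² = (-352 + (-2 + (-1)³ + 2*(-1) + 2*(-1)²))² = (-352 + (-2 - 1 - 2 + 2*1))² = (-352 + (-2 - 1 - 2 + 2))² = (-352 - 3)² = (-355)² = 126025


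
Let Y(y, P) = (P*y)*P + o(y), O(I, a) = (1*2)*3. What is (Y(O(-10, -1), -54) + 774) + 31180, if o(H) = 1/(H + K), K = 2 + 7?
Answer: 741751/15 ≈ 49450.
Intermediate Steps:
K = 9
o(H) = 1/(9 + H) (o(H) = 1/(H + 9) = 1/(9 + H))
O(I, a) = 6 (O(I, a) = 2*3 = 6)
Y(y, P) = 1/(9 + y) + y*P**2 (Y(y, P) = (P*y)*P + 1/(9 + y) = y*P**2 + 1/(9 + y) = 1/(9 + y) + y*P**2)
(Y(O(-10, -1), -54) + 774) + 31180 = ((1 + 6*(-54)**2*(9 + 6))/(9 + 6) + 774) + 31180 = ((1 + 6*2916*15)/15 + 774) + 31180 = ((1 + 262440)/15 + 774) + 31180 = ((1/15)*262441 + 774) + 31180 = (262441/15 + 774) + 31180 = 274051/15 + 31180 = 741751/15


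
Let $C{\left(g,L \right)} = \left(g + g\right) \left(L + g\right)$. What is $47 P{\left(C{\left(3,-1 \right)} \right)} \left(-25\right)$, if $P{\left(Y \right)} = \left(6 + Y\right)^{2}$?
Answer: $-380700$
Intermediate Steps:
$C{\left(g,L \right)} = 2 g \left(L + g\right)$
$47 P{\left(C{\left(3,-1 \right)} \right)} \left(-25\right) = 47 \left(6 + 2 \cdot 3 \left(-1 + 3\right)\right)^{2} \left(-25\right) = 47 \left(6 + 2 \cdot 3 \cdot 2\right)^{2} \left(-25\right) = 47 \left(6 + 12\right)^{2} \left(-25\right) = 47 \cdot 18^{2} \left(-25\right) = 47 \cdot 324 \left(-25\right) = 15228 \left(-25\right) = -380700$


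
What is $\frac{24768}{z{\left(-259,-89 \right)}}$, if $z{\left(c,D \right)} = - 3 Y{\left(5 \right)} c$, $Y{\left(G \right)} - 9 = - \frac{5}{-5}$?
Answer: $\frac{4128}{1295} \approx 3.1876$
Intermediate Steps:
$Y{\left(G \right)} = 10$ ($Y{\left(G \right)} = 9 - \frac{5}{-5} = 9 - -1 = 9 + 1 = 10$)
$z{\left(c,D \right)} = - 30 c$ ($z{\left(c,D \right)} = \left(-3\right) 10 c = - 30 c$)
$\frac{24768}{z{\left(-259,-89 \right)}} = \frac{24768}{\left(-30\right) \left(-259\right)} = \frac{24768}{7770} = 24768 \cdot \frac{1}{7770} = \frac{4128}{1295}$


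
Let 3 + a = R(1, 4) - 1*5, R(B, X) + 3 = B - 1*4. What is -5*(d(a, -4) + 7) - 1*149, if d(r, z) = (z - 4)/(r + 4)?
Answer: -188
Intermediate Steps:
R(B, X) = -7 + B (R(B, X) = -3 + (B - 1*4) = -3 + (B - 4) = -3 + (-4 + B) = -7 + B)
a = -14 (a = -3 + ((-7 + 1) - 1*5) = -3 + (-6 - 5) = -3 - 11 = -14)
d(r, z) = (-4 + z)/(4 + r)
-5*(d(a, -4) + 7) - 1*149 = -5*((-4 - 4)/(4 - 14) + 7) - 1*149 = -5*(-8/(-10) + 7) - 149 = -5*(-⅒*(-8) + 7) - 149 = -5*(⅘ + 7) - 149 = -5*39/5 - 149 = -39 - 149 = -188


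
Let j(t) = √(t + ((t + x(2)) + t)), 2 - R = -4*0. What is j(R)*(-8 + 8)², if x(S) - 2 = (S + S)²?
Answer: 0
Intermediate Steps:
R = 2 (R = 2 - (-4)*0 = 2 - 1*0 = 2 + 0 = 2)
x(S) = 2 + 4*S² (x(S) = 2 + (S + S)² = 2 + (2*S)² = 2 + 4*S²)
j(t) = √(18 + 3*t) (j(t) = √(t + ((t + (2 + 4*2²)) + t)) = √(t + ((t + (2 + 4*4)) + t)) = √(t + ((t + (2 + 16)) + t)) = √(t + ((t + 18) + t)) = √(t + ((18 + t) + t)) = √(t + (18 + 2*t)) = √(18 + 3*t))
j(R)*(-8 + 8)² = √(18 + 3*2)*(-8 + 8)² = √(18 + 6)*0² = √24*0 = (2*√6)*0 = 0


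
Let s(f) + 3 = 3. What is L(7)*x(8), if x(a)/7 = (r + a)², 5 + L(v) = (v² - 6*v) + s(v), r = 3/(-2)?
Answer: 1183/2 ≈ 591.50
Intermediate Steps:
s(f) = 0 (s(f) = -3 + 3 = 0)
r = -3/2 (r = 3*(-½) = -3/2 ≈ -1.5000)
L(v) = -5 + v² - 6*v (L(v) = -5 + ((v² - 6*v) + 0) = -5 + (v² - 6*v) = -5 + v² - 6*v)
x(a) = 7*(-3/2 + a)²
L(7)*x(8) = (-5 + 7² - 6*7)*(7*(-3 + 2*8)²/4) = (-5 + 49 - 42)*(7*(-3 + 16)²/4) = 2*((7/4)*13²) = 2*((7/4)*169) = 2*(1183/4) = 1183/2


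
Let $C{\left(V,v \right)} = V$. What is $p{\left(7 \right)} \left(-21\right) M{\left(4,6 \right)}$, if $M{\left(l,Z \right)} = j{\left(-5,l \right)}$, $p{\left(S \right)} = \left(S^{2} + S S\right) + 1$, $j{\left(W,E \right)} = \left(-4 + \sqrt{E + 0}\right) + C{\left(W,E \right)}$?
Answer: $14553$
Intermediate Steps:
$j{\left(W,E \right)} = -4 + W + \sqrt{E}$ ($j{\left(W,E \right)} = \left(-4 + \sqrt{E + 0}\right) + W = \left(-4 + \sqrt{E}\right) + W = -4 + W + \sqrt{E}$)
$p{\left(S \right)} = 1 + 2 S^{2}$ ($p{\left(S \right)} = \left(S^{2} + S^{2}\right) + 1 = 2 S^{2} + 1 = 1 + 2 S^{2}$)
$M{\left(l,Z \right)} = -9 + \sqrt{l}$ ($M{\left(l,Z \right)} = -4 - 5 + \sqrt{l} = -9 + \sqrt{l}$)
$p{\left(7 \right)} \left(-21\right) M{\left(4,6 \right)} = \left(1 + 2 \cdot 7^{2}\right) \left(-21\right) \left(-9 + \sqrt{4}\right) = \left(1 + 2 \cdot 49\right) \left(-21\right) \left(-9 + 2\right) = \left(1 + 98\right) \left(-21\right) \left(-7\right) = 99 \left(-21\right) \left(-7\right) = \left(-2079\right) \left(-7\right) = 14553$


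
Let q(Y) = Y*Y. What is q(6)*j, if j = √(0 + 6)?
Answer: 36*√6 ≈ 88.182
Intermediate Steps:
q(Y) = Y²
j = √6 ≈ 2.4495
q(6)*j = 6²*√6 = 36*√6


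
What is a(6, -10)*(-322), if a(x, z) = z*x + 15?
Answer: 14490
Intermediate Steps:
a(x, z) = 15 + x*z (a(x, z) = x*z + 15 = 15 + x*z)
a(6, -10)*(-322) = (15 + 6*(-10))*(-322) = (15 - 60)*(-322) = -45*(-322) = 14490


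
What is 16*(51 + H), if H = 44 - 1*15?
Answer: 1280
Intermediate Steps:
H = 29 (H = 44 - 15 = 29)
16*(51 + H) = 16*(51 + 29) = 16*80 = 1280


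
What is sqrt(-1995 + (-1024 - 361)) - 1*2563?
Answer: -2563 + 26*I*sqrt(5) ≈ -2563.0 + 58.138*I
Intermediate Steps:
sqrt(-1995 + (-1024 - 361)) - 1*2563 = sqrt(-1995 - 1385) - 2563 = sqrt(-3380) - 2563 = 26*I*sqrt(5) - 2563 = -2563 + 26*I*sqrt(5)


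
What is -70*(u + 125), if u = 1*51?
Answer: -12320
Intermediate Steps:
u = 51
-70*(u + 125) = -70*(51 + 125) = -70*176 = -12320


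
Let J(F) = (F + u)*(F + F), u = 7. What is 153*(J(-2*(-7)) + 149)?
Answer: 112761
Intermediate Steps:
J(F) = 2*F*(7 + F) (J(F) = (F + 7)*(F + F) = (7 + F)*(2*F) = 2*F*(7 + F))
153*(J(-2*(-7)) + 149) = 153*(2*(-2*(-7))*(7 - 2*(-7)) + 149) = 153*(2*14*(7 + 14) + 149) = 153*(2*14*21 + 149) = 153*(588 + 149) = 153*737 = 112761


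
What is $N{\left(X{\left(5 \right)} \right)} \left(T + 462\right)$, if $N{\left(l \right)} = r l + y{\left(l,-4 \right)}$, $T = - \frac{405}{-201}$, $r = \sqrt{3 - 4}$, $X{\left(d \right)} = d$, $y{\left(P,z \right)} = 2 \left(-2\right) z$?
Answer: $\frac{497424}{67} + \frac{155445 i}{67} \approx 7424.2 + 2320.1 i$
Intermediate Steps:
$y{\left(P,z \right)} = - 4 z$
$r = i$ ($r = \sqrt{-1} = i \approx 1.0 i$)
$T = \frac{135}{67}$ ($T = \left(-405\right) \left(- \frac{1}{201}\right) = \frac{135}{67} \approx 2.0149$)
$N{\left(l \right)} = 16 + i l$ ($N{\left(l \right)} = i l - -16 = i l + 16 = 16 + i l$)
$N{\left(X{\left(5 \right)} \right)} \left(T + 462\right) = \left(16 + i 5\right) \left(\frac{135}{67} + 462\right) = \left(16 + 5 i\right) \frac{31089}{67} = \frac{497424}{67} + \frac{155445 i}{67}$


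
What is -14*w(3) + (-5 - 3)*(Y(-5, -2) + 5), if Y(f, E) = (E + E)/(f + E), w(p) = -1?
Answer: -214/7 ≈ -30.571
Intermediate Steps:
Y(f, E) = 2*E/(E + f) (Y(f, E) = (2*E)/(E + f) = 2*E/(E + f))
-14*w(3) + (-5 - 3)*(Y(-5, -2) + 5) = -14*(-1) + (-5 - 3)*(2*(-2)/(-2 - 5) + 5) = 14 - 8*(2*(-2)/(-7) + 5) = 14 - 8*(2*(-2)*(-⅐) + 5) = 14 - 8*(4/7 + 5) = 14 - 8*39/7 = 14 - 312/7 = -214/7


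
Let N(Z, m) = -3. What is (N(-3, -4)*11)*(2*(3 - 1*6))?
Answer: 198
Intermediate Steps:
(N(-3, -4)*11)*(2*(3 - 1*6)) = (-3*11)*(2*(3 - 1*6)) = -66*(3 - 6) = -66*(-3) = -33*(-6) = 198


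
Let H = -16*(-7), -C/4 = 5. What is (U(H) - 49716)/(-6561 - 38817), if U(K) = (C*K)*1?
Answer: 25978/22689 ≈ 1.1450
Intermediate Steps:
C = -20 (C = -4*5 = -20)
H = 112
U(K) = -20*K (U(K) = -20*K*1 = -20*K)
(U(H) - 49716)/(-6561 - 38817) = (-20*112 - 49716)/(-6561 - 38817) = (-2240 - 49716)/(-45378) = -51956*(-1/45378) = 25978/22689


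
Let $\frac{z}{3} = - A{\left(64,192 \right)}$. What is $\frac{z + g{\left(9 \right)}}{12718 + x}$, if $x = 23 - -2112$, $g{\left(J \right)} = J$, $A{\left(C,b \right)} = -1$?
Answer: $\frac{4}{4951} \approx 0.00080792$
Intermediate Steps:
$x = 2135$ ($x = 23 + 2112 = 2135$)
$z = 3$ ($z = 3 \left(\left(-1\right) \left(-1\right)\right) = 3 \cdot 1 = 3$)
$\frac{z + g{\left(9 \right)}}{12718 + x} = \frac{3 + 9}{12718 + 2135} = \frac{12}{14853} = 12 \cdot \frac{1}{14853} = \frac{4}{4951}$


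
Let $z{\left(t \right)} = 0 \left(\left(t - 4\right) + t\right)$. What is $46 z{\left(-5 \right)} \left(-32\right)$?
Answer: $0$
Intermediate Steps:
$z{\left(t \right)} = 0$ ($z{\left(t \right)} = 0 \left(\left(-4 + t\right) + t\right) = 0 \left(-4 + 2 t\right) = 0$)
$46 z{\left(-5 \right)} \left(-32\right) = 46 \cdot 0 \left(-32\right) = 0 \left(-32\right) = 0$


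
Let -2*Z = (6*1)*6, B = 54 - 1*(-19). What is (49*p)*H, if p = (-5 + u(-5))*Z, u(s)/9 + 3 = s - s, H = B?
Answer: 2060352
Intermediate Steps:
B = 73 (B = 54 + 19 = 73)
H = 73
Z = -18 (Z = -6*1*6/2 = -3*6 = -½*36 = -18)
u(s) = -27 (u(s) = -27 + 9*(s - s) = -27 + 9*0 = -27 + 0 = -27)
p = 576 (p = (-5 - 27)*(-18) = -32*(-18) = 576)
(49*p)*H = (49*576)*73 = 28224*73 = 2060352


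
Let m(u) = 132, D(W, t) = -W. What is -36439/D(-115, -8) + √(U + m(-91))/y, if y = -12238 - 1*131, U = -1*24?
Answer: -36439/115 - 2*√3/4123 ≈ -316.86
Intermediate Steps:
U = -24
y = -12369 (y = -12238 - 131 = -12369)
-36439/D(-115, -8) + √(U + m(-91))/y = -36439/((-1*(-115))) + √(-24 + 132)/(-12369) = -36439/115 + √108*(-1/12369) = -36439*1/115 + (6*√3)*(-1/12369) = -36439/115 - 2*√3/4123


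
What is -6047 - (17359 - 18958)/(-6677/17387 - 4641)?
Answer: -488019153781/80699744 ≈ -6047.3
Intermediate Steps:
-6047 - (17359 - 18958)/(-6677/17387 - 4641) = -6047 - (-1599)/(-6677*1/17387 - 4641) = -6047 - (-1599)/(-6677/17387 - 4641) = -6047 - (-1599)/(-80699744/17387) = -6047 - (-1599)*(-17387)/80699744 = -6047 - 1*27801813/80699744 = -6047 - 27801813/80699744 = -488019153781/80699744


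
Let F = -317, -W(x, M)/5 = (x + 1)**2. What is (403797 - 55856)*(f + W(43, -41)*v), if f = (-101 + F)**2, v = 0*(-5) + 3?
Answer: 50689436644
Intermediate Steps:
W(x, M) = -5*(1 + x)**2 (W(x, M) = -5*(x + 1)**2 = -5*(1 + x)**2)
v = 3 (v = 0 + 3 = 3)
f = 174724 (f = (-101 - 317)**2 = (-418)**2 = 174724)
(403797 - 55856)*(f + W(43, -41)*v) = (403797 - 55856)*(174724 - 5*(1 + 43)**2*3) = 347941*(174724 - 5*44**2*3) = 347941*(174724 - 5*1936*3) = 347941*(174724 - 9680*3) = 347941*(174724 - 29040) = 347941*145684 = 50689436644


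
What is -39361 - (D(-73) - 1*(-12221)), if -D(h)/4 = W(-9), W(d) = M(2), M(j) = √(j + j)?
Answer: -51574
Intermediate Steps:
M(j) = √2*√j (M(j) = √(2*j) = √2*√j)
W(d) = 2 (W(d) = √2*√2 = 2)
D(h) = -8 (D(h) = -4*2 = -8)
-39361 - (D(-73) - 1*(-12221)) = -39361 - (-8 - 1*(-12221)) = -39361 - (-8 + 12221) = -39361 - 1*12213 = -39361 - 12213 = -51574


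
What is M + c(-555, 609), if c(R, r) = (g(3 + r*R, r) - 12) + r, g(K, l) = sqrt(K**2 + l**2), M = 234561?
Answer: 235158 + 3*sqrt(12693218105) ≈ 5.7315e+5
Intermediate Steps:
c(R, r) = -12 + r + sqrt(r**2 + (3 + R*r)**2) (c(R, r) = (sqrt((3 + r*R)**2 + r**2) - 12) + r = (sqrt((3 + R*r)**2 + r**2) - 12) + r = (sqrt(r**2 + (3 + R*r)**2) - 12) + r = (-12 + sqrt(r**2 + (3 + R*r)**2)) + r = -12 + r + sqrt(r**2 + (3 + R*r)**2))
M + c(-555, 609) = 234561 + (-12 + 609 + sqrt(609**2 + (3 - 555*609)**2)) = 234561 + (-12 + 609 + sqrt(370881 + (3 - 337995)**2)) = 234561 + (-12 + 609 + sqrt(370881 + (-337992)**2)) = 234561 + (-12 + 609 + sqrt(370881 + 114238592064)) = 234561 + (-12 + 609 + sqrt(114238962945)) = 234561 + (-12 + 609 + 3*sqrt(12693218105)) = 234561 + (597 + 3*sqrt(12693218105)) = 235158 + 3*sqrt(12693218105)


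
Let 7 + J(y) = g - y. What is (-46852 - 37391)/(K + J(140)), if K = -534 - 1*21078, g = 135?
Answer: 28081/7208 ≈ 3.8958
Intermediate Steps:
K = -21612 (K = -534 - 21078 = -21612)
J(y) = 128 - y (J(y) = -7 + (135 - y) = 128 - y)
(-46852 - 37391)/(K + J(140)) = (-46852 - 37391)/(-21612 + (128 - 1*140)) = -84243/(-21612 + (128 - 140)) = -84243/(-21612 - 12) = -84243/(-21624) = -84243*(-1/21624) = 28081/7208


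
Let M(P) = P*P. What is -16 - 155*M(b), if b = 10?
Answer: -15516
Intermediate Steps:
M(P) = P²
-16 - 155*M(b) = -16 - 155*10² = -16 - 155*100 = -16 - 15500 = -15516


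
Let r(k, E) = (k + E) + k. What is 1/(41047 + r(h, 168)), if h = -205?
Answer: 1/40805 ≈ 2.4507e-5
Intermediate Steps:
r(k, E) = E + 2*k (r(k, E) = (E + k) + k = E + 2*k)
1/(41047 + r(h, 168)) = 1/(41047 + (168 + 2*(-205))) = 1/(41047 + (168 - 410)) = 1/(41047 - 242) = 1/40805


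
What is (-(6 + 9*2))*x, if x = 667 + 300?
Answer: -23208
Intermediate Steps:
x = 967
(-(6 + 9*2))*x = -(6 + 9*2)*967 = -(6 + 18)*967 = -1*24*967 = -24*967 = -23208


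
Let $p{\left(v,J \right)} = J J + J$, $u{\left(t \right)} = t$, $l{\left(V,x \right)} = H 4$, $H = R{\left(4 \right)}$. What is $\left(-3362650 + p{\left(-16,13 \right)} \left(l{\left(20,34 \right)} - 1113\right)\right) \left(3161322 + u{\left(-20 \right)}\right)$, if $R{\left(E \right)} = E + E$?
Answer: $-11252313048384$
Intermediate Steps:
$R{\left(E \right)} = 2 E$
$H = 8$ ($H = 2 \cdot 4 = 8$)
$l{\left(V,x \right)} = 32$ ($l{\left(V,x \right)} = 8 \cdot 4 = 32$)
$p{\left(v,J \right)} = J + J^{2}$ ($p{\left(v,J \right)} = J^{2} + J = J + J^{2}$)
$\left(-3362650 + p{\left(-16,13 \right)} \left(l{\left(20,34 \right)} - 1113\right)\right) \left(3161322 + u{\left(-20 \right)}\right) = \left(-3362650 + 13 \left(1 + 13\right) \left(32 - 1113\right)\right) \left(3161322 - 20\right) = \left(-3362650 + 13 \cdot 14 \left(-1081\right)\right) 3161302 = \left(-3362650 + 182 \left(-1081\right)\right) 3161302 = \left(-3362650 - 196742\right) 3161302 = \left(-3559392\right) 3161302 = -11252313048384$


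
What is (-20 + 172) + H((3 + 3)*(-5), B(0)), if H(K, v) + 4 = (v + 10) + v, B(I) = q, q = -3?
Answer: 152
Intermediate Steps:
B(I) = -3
H(K, v) = 6 + 2*v (H(K, v) = -4 + ((v + 10) + v) = -4 + ((10 + v) + v) = -4 + (10 + 2*v) = 6 + 2*v)
(-20 + 172) + H((3 + 3)*(-5), B(0)) = (-20 + 172) + (6 + 2*(-3)) = 152 + (6 - 6) = 152 + 0 = 152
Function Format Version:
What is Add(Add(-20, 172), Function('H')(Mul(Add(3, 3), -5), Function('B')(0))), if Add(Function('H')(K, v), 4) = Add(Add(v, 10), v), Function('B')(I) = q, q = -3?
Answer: 152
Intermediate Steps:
Function('B')(I) = -3
Function('H')(K, v) = Add(6, Mul(2, v)) (Function('H')(K, v) = Add(-4, Add(Add(v, 10), v)) = Add(-4, Add(Add(10, v), v)) = Add(-4, Add(10, Mul(2, v))) = Add(6, Mul(2, v)))
Add(Add(-20, 172), Function('H')(Mul(Add(3, 3), -5), Function('B')(0))) = Add(Add(-20, 172), Add(6, Mul(2, -3))) = Add(152, Add(6, -6)) = Add(152, 0) = 152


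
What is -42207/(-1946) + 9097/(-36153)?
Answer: 1508206909/70353738 ≈ 21.437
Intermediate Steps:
-42207/(-1946) + 9097/(-36153) = -42207*(-1/1946) + 9097*(-1/36153) = 42207/1946 - 9097/36153 = 1508206909/70353738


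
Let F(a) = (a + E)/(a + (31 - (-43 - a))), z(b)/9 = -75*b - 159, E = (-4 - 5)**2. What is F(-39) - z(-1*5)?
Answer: -3909/2 ≈ -1954.5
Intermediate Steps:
E = 81 (E = (-9)**2 = 81)
z(b) = -1431 - 675*b (z(b) = 9*(-75*b - 159) = 9*(-159 - 75*b) = -1431 - 675*b)
F(a) = (81 + a)/(74 + 2*a) (F(a) = (a + 81)/(a + (31 - (-43 - a))) = (81 + a)/(a + (31 + (43 + a))) = (81 + a)/(a + (74 + a)) = (81 + a)/(74 + 2*a))
F(-39) - z(-1*5) = (81 - 39)/(2*(37 - 39)) - (-1431 - (-675)*5) = (1/2)*42/(-2) - (-1431 - 675*(-5)) = (1/2)*(-1/2)*42 - (-1431 + 3375) = -21/2 - 1*1944 = -21/2 - 1944 = -3909/2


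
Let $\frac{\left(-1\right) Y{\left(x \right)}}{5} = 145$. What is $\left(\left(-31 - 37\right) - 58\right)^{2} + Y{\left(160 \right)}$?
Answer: $15151$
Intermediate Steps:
$Y{\left(x \right)} = -725$ ($Y{\left(x \right)} = \left(-5\right) 145 = -725$)
$\left(\left(-31 - 37\right) - 58\right)^{2} + Y{\left(160 \right)} = \left(\left(-31 - 37\right) - 58\right)^{2} - 725 = \left(-68 - 58\right)^{2} - 725 = \left(-126\right)^{2} - 725 = 15876 - 725 = 15151$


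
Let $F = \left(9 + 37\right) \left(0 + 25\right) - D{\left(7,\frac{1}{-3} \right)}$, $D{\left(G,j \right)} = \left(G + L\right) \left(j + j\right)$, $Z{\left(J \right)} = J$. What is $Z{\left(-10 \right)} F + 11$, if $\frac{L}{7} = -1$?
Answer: $-11489$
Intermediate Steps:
$L = -7$ ($L = 7 \left(-1\right) = -7$)
$D{\left(G,j \right)} = 2 j \left(-7 + G\right)$ ($D{\left(G,j \right)} = \left(G - 7\right) \left(j + j\right) = \left(-7 + G\right) 2 j = 2 j \left(-7 + G\right)$)
$F = 1150$ ($F = \left(9 + 37\right) \left(0 + 25\right) - \frac{2 \left(-7 + 7\right)}{-3} = 46 \cdot 25 - 2 \left(- \frac{1}{3}\right) 0 = 1150 - 0 = 1150 + 0 = 1150$)
$Z{\left(-10 \right)} F + 11 = \left(-10\right) 1150 + 11 = -11500 + 11 = -11489$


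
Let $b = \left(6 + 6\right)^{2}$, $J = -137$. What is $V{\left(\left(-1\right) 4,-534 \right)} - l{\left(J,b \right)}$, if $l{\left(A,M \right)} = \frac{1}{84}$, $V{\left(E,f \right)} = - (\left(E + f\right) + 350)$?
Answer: $\frac{15791}{84} \approx 187.99$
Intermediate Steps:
$b = 144$ ($b = 12^{2} = 144$)
$V{\left(E,f \right)} = -350 - E - f$ ($V{\left(E,f \right)} = - (350 + E + f) = -350 - E - f$)
$l{\left(A,M \right)} = \frac{1}{84}$
$V{\left(\left(-1\right) 4,-534 \right)} - l{\left(J,b \right)} = \left(-350 - \left(-1\right) 4 - -534\right) - \frac{1}{84} = \left(-350 - -4 + 534\right) - \frac{1}{84} = \left(-350 + 4 + 534\right) - \frac{1}{84} = 188 - \frac{1}{84} = \frac{15791}{84}$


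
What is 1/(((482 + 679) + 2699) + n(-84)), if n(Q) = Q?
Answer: 1/3776 ≈ 0.00026483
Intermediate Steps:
1/(((482 + 679) + 2699) + n(-84)) = 1/(((482 + 679) + 2699) - 84) = 1/((1161 + 2699) - 84) = 1/(3860 - 84) = 1/3776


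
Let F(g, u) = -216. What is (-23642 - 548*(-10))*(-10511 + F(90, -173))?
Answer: 194823774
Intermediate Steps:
(-23642 - 548*(-10))*(-10511 + F(90, -173)) = (-23642 - 548*(-10))*(-10511 - 216) = (-23642 + 5480)*(-10727) = -18162*(-10727) = 194823774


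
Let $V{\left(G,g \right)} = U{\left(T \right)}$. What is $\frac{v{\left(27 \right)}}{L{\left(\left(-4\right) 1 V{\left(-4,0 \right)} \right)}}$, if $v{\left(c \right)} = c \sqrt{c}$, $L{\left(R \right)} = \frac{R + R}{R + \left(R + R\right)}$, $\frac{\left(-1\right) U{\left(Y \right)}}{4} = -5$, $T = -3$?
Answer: $\frac{243 \sqrt{3}}{2} \approx 210.44$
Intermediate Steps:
$U{\left(Y \right)} = 20$ ($U{\left(Y \right)} = \left(-4\right) \left(-5\right) = 20$)
$V{\left(G,g \right)} = 20$
$L{\left(R \right)} = \frac{2}{3}$ ($L{\left(R \right)} = \frac{2 R}{R + 2 R} = \frac{2 R}{3 R} = 2 R \frac{1}{3 R} = \frac{2}{3}$)
$v{\left(c \right)} = c^{\frac{3}{2}}$
$\frac{v{\left(27 \right)}}{L{\left(\left(-4\right) 1 V{\left(-4,0 \right)} \right)}} = \frac{27^{\frac{3}{2}}}{\frac{2}{3}} = 81 \sqrt{3} \cdot \frac{3}{2} = \frac{243 \sqrt{3}}{2}$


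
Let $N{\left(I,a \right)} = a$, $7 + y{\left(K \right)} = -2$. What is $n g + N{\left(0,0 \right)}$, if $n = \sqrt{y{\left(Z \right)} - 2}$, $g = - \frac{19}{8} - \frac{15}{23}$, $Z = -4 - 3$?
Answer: $- \frac{557 i \sqrt{11}}{184} \approx - 10.04 i$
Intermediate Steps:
$Z = -7$
$y{\left(K \right)} = -9$ ($y{\left(K \right)} = -7 - 2 = -9$)
$g = - \frac{557}{184}$ ($g = \left(-19\right) \frac{1}{8} - \frac{15}{23} = - \frac{19}{8} - \frac{15}{23} = - \frac{557}{184} \approx -3.0272$)
$n = i \sqrt{11}$ ($n = \sqrt{-9 - 2} = \sqrt{-11} = i \sqrt{11} \approx 3.3166 i$)
$n g + N{\left(0,0 \right)} = i \sqrt{11} \left(- \frac{557}{184}\right) + 0 = - \frac{557 i \sqrt{11}}{184} + 0 = - \frac{557 i \sqrt{11}}{184}$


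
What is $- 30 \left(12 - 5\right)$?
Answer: $-210$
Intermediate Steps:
$- 30 \left(12 - 5\right) = \left(-30\right) 7 = -210$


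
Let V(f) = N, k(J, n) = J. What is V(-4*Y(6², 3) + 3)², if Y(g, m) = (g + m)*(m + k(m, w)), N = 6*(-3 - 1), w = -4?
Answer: 576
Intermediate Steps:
N = -24 (N = 6*(-4) = -24)
Y(g, m) = 2*m*(g + m) (Y(g, m) = (g + m)*(m + m) = (g + m)*(2*m) = 2*m*(g + m))
V(f) = -24
V(-4*Y(6², 3) + 3)² = (-24)² = 576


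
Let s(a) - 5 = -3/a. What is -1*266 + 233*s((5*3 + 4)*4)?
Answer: 67625/76 ≈ 889.80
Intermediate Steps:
s(a) = 5 - 3/a
-1*266 + 233*s((5*3 + 4)*4) = -1*266 + 233*(5 - 3*1/(4*(5*3 + 4))) = -266 + 233*(5 - 3*1/(4*(15 + 4))) = -266 + 233*(5 - 3/(19*4)) = -266 + 233*(5 - 3/76) = -266 + 233*(377/76) = -266 + 87841/76 = 67625/76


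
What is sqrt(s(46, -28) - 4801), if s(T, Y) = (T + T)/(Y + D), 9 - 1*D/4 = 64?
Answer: I*sqrt(18456470)/62 ≈ 69.292*I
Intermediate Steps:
D = -220 (D = 36 - 4*64 = 36 - 256 = -220)
s(T, Y) = 2*T/(-220 + Y) (s(T, Y) = (T + T)/(Y - 220) = (2*T)/(-220 + Y) = 2*T/(-220 + Y))
sqrt(s(46, -28) - 4801) = sqrt(2*46/(-220 - 28) - 4801) = sqrt(2*46/(-248) - 4801) = sqrt(2*46*(-1/248) - 4801) = sqrt(-23/62 - 4801) = sqrt(-297685/62) = I*sqrt(18456470)/62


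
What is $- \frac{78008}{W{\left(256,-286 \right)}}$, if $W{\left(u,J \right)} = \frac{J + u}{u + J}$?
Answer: $-78008$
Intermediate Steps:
$W{\left(u,J \right)} = 1$ ($W{\left(u,J \right)} = \frac{J + u}{J + u} = 1$)
$- \frac{78008}{W{\left(256,-286 \right)}} = - \frac{78008}{1} = \left(-78008\right) 1 = -78008$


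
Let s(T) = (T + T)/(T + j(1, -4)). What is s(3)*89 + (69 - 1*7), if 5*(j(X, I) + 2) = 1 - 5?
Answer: 2732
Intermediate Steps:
j(X, I) = -14/5 (j(X, I) = -2 + (1 - 5)/5 = -2 + (1/5)*(-4) = -2 - 4/5 = -14/5)
s(T) = 2*T/(-14/5 + T) (s(T) = (T + T)/(T - 14/5) = (2*T)/(-14/5 + T) = 2*T/(-14/5 + T))
s(3)*89 + (69 - 1*7) = (10*3/(-14 + 5*3))*89 + (69 - 1*7) = (10*3/(-14 + 15))*89 + (69 - 7) = (10*3/1)*89 + 62 = (10*3*1)*89 + 62 = 30*89 + 62 = 2670 + 62 = 2732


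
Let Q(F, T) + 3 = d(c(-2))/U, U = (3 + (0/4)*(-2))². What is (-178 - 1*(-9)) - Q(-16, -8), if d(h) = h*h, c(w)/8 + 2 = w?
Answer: -2518/9 ≈ -279.78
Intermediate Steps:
c(w) = -16 + 8*w
U = 9 (U = (3 + (0*(¼))*(-2))² = (3 + 0*(-2))² = (3 + 0)² = 3² = 9)
d(h) = h²
Q(F, T) = 997/9 (Q(F, T) = -3 + (-16 + 8*(-2))²/9 = -3 + (-16 - 16)²*(⅑) = -3 + (-32)²*(⅑) = -3 + 1024*(⅑) = -3 + 1024/9 = 997/9)
(-178 - 1*(-9)) - Q(-16, -8) = (-178 - 1*(-9)) - 1*997/9 = (-178 + 9) - 997/9 = -169 - 997/9 = -2518/9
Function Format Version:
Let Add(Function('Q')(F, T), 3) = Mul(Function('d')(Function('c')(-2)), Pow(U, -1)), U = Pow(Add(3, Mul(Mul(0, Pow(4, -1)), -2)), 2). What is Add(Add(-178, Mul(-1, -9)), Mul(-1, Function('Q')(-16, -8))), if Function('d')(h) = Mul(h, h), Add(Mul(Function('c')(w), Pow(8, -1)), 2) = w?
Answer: Rational(-2518, 9) ≈ -279.78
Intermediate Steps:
Function('c')(w) = Add(-16, Mul(8, w))
U = 9 (U = Pow(Add(3, Mul(Mul(0, Rational(1, 4)), -2)), 2) = Pow(Add(3, Mul(0, -2)), 2) = Pow(Add(3, 0), 2) = Pow(3, 2) = 9)
Function('d')(h) = Pow(h, 2)
Function('Q')(F, T) = Rational(997, 9) (Function('Q')(F, T) = Add(-3, Mul(Pow(Add(-16, Mul(8, -2)), 2), Pow(9, -1))) = Add(-3, Mul(Pow(Add(-16, -16), 2), Rational(1, 9))) = Add(-3, Mul(Pow(-32, 2), Rational(1, 9))) = Add(-3, Mul(1024, Rational(1, 9))) = Add(-3, Rational(1024, 9)) = Rational(997, 9))
Add(Add(-178, Mul(-1, -9)), Mul(-1, Function('Q')(-16, -8))) = Add(Add(-178, Mul(-1, -9)), Mul(-1, Rational(997, 9))) = Add(Add(-178, 9), Rational(-997, 9)) = Add(-169, Rational(-997, 9)) = Rational(-2518, 9)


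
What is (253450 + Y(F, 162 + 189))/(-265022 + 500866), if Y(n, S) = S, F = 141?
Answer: 253801/235844 ≈ 1.0761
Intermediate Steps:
(253450 + Y(F, 162 + 189))/(-265022 + 500866) = (253450 + (162 + 189))/(-265022 + 500866) = (253450 + 351)/235844 = 253801*(1/235844) = 253801/235844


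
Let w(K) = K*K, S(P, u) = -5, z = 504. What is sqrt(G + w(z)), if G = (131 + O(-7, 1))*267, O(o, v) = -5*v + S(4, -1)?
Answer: sqrt(286323) ≈ 535.09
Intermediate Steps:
O(o, v) = -5 - 5*v (O(o, v) = -5*v - 5 = -5 - 5*v)
w(K) = K**2
G = 32307 (G = (131 + (-5 - 5*1))*267 = (131 + (-5 - 5))*267 = (131 - 10)*267 = 121*267 = 32307)
sqrt(G + w(z)) = sqrt(32307 + 504**2) = sqrt(32307 + 254016) = sqrt(286323)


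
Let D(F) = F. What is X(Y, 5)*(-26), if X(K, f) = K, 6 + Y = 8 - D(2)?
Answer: 0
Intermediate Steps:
Y = 0 (Y = -6 + (8 - 1*2) = -6 + (8 - 2) = -6 + 6 = 0)
X(Y, 5)*(-26) = 0*(-26) = 0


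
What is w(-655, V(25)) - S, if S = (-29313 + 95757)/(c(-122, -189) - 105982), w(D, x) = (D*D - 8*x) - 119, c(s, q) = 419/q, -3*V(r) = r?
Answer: 25778314009354/60093051 ≈ 4.2897e+5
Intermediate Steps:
V(r) = -r/3
w(D, x) = -119 + D**2 - 8*x (w(D, x) = (D**2 - 8*x) - 119 = -119 + D**2 - 8*x)
S = -12557916/20031017 (S = (-29313 + 95757)/(419/(-189) - 105982) = 66444/(419*(-1/189) - 105982) = 66444/(-419/189 - 105982) = 66444/(-20031017/189) = 66444*(-189/20031017) = -12557916/20031017 ≈ -0.62692)
w(-655, V(25)) - S = (-119 + (-655)**2 - (-8)*25/3) - 1*(-12557916/20031017) = (-119 + 429025 - 8*(-25/3)) + 12557916/20031017 = (-119 + 429025 + 200/3) + 12557916/20031017 = 1286918/3 + 12557916/20031017 = 25778314009354/60093051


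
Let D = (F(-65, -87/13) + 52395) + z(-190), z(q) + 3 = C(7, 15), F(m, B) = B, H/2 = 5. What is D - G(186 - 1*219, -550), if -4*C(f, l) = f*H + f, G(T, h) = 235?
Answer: 2710815/52 ≈ 52131.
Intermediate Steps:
H = 10 (H = 2*5 = 10)
C(f, l) = -11*f/4 (C(f, l) = -(f*10 + f)/4 = -(10*f + f)/4 = -11*f/4)
z(q) = -89/4 (z(q) = -3 - 11/4*7 = -3 - 77/4 = -89/4)
D = 2723035/52 (D = (-87/13 + 52395) - 89/4 = 681048/13 - 89/4 = 2723035/52 ≈ 52366.)
D - G(186 - 1*219, -550) = 2723035/52 - 1*235 = 2723035/52 - 235 = 2710815/52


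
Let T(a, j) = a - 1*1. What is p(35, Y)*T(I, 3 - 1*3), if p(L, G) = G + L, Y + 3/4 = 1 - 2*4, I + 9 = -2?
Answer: -327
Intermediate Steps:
I = -11 (I = -9 - 2 = -11)
Y = -31/4 (Y = -¾ + (1 - 2*4) = -¾ + (1 - 8) = -¾ - 7 = -31/4 ≈ -7.7500)
T(a, j) = -1 + a (T(a, j) = a - 1 = -1 + a)
p(35, Y)*T(I, 3 - 1*3) = (-31/4 + 35)*(-1 - 11) = (109/4)*(-12) = -327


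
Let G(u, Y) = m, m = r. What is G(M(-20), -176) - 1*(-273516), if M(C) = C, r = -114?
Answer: 273402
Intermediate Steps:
m = -114
G(u, Y) = -114
G(M(-20), -176) - 1*(-273516) = -114 - 1*(-273516) = -114 + 273516 = 273402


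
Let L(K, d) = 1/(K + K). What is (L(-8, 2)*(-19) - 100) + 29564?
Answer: 471443/16 ≈ 29465.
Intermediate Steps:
L(K, d) = 1/(2*K)
(L(-8, 2)*(-19) - 100) + 29564 = (((½)/(-8))*(-19) - 100) + 29564 = (((½)*(-⅛))*(-19) - 100) + 29564 = (-1/16*(-19) - 100) + 29564 = (19/16 - 100) + 29564 = -1581/16 + 29564 = 471443/16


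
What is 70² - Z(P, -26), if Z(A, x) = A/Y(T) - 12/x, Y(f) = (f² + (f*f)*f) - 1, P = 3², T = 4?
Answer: 5031709/1027 ≈ 4899.4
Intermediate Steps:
P = 9
Y(f) = -1 + f² + f³ (Y(f) = (f² + f²*f) - 1 = (f² + f³) - 1 = -1 + f² + f³)
Z(A, x) = -12/x + A/79 (Z(A, x) = A/(-1 + 4² + 4³) - 12/x = A/(-1 + 16 + 64) - 12/x = A/79 - 12/x = -12/x + A/79)
70² - Z(P, -26) = 70² - (-12/(-26) + (1/79)*9) = 4900 - (-12*(-1/26) + 9/79) = 4900 - (6/13 + 9/79) = 4900 - 1*591/1027 = 4900 - 591/1027 = 5031709/1027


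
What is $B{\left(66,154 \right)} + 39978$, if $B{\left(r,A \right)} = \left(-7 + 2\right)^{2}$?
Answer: $40003$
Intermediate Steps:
$B{\left(r,A \right)} = 25$ ($B{\left(r,A \right)} = \left(-5\right)^{2} = 25$)
$B{\left(66,154 \right)} + 39978 = 25 + 39978 = 40003$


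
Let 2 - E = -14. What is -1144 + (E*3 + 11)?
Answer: -1085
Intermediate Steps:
E = 16 (E = 2 - 1*(-14) = 2 + 14 = 16)
-1144 + (E*3 + 11) = -1144 + (16*3 + 11) = -1144 + (48 + 11) = -1144 + 59 = -1085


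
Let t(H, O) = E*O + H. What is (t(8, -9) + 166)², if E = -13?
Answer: 84681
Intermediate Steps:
t(H, O) = H - 13*O (t(H, O) = -13*O + H = H - 13*O)
(t(8, -9) + 166)² = ((8 - 13*(-9)) + 166)² = ((8 + 117) + 166)² = (125 + 166)² = 291² = 84681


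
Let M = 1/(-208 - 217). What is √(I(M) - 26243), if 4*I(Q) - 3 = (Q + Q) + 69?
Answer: I*√757902534/170 ≈ 161.94*I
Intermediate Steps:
M = -1/425 (M = 1/(-425) = -1/425 ≈ -0.0023529)
I(Q) = 18 + Q/2 (I(Q) = ¾ + ((Q + Q) + 69)/4 = ¾ + (2*Q + 69)/4 = ¾ + (69 + 2*Q)/4 = ¾ + (69/4 + Q/2) = 18 + Q/2)
√(I(M) - 26243) = √((18 + (½)*(-1/425)) - 26243) = √((18 - 1/850) - 26243) = √(15299/850 - 26243) = √(-22291251/850) = I*√757902534/170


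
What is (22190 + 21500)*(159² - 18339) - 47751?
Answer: 303248229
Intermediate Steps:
(22190 + 21500)*(159² - 18339) - 47751 = 43690*(25281 - 18339) - 47751 = 43690*6942 - 47751 = 303295980 - 47751 = 303248229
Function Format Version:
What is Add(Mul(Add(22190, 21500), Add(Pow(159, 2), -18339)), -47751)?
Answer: 303248229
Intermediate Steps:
Add(Mul(Add(22190, 21500), Add(Pow(159, 2), -18339)), -47751) = Add(Mul(43690, Add(25281, -18339)), -47751) = Add(Mul(43690, 6942), -47751) = Add(303295980, -47751) = 303248229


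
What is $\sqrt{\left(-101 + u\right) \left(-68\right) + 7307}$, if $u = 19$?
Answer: $\sqrt{12883} \approx 113.5$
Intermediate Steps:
$\sqrt{\left(-101 + u\right) \left(-68\right) + 7307} = \sqrt{\left(-101 + 19\right) \left(-68\right) + 7307} = \sqrt{\left(-82\right) \left(-68\right) + 7307} = \sqrt{5576 + 7307} = \sqrt{12883}$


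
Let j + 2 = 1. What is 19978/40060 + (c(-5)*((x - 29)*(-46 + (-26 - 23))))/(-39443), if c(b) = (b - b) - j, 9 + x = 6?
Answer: 333104927/790043290 ≈ 0.42163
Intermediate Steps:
x = -3 (x = -9 + 6 = -3)
j = -1 (j = -2 + 1 = -1)
c(b) = 1 (c(b) = (b - b) - 1*(-1) = 0 + 1 = 1)
19978/40060 + (c(-5)*((x - 29)*(-46 + (-26 - 23))))/(-39443) = 19978/40060 + (1*((-3 - 29)*(-46 + (-26 - 23))))/(-39443) = 19978*(1/40060) + (1*(-32*(-46 - 49)))*(-1/39443) = 9989/20030 + (1*(-32*(-95)))*(-1/39443) = 9989/20030 + (1*3040)*(-1/39443) = 9989/20030 + 3040*(-1/39443) = 9989/20030 - 3040/39443 = 333104927/790043290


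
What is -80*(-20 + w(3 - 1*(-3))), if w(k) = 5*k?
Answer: -800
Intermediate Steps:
-80*(-20 + w(3 - 1*(-3))) = -80*(-20 + 5*(3 - 1*(-3))) = -80*(-20 + 5*(3 + 3)) = -80*(-20 + 5*6) = -80*(-20 + 30) = -80*10 = -800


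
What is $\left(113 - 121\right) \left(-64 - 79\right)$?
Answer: $1144$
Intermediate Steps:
$\left(113 - 121\right) \left(-64 - 79\right) = - 8 \left(-64 - 79\right) = \left(-8\right) \left(-143\right) = 1144$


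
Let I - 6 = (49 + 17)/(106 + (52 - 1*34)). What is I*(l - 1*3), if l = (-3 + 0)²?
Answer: 1215/31 ≈ 39.194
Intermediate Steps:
l = 9 (l = (-3)² = 9)
I = 405/62 (I = 6 + (49 + 17)/(106 + (52 - 1*34)) = 6 + 66/(106 + (52 - 34)) = 6 + 66/(106 + 18) = 6 + 66/124 = 6 + 66*(1/124) = 6 + 33/62 = 405/62 ≈ 6.5323)
I*(l - 1*3) = 405*(9 - 1*3)/62 = 405*(9 - 3)/62 = (405/62)*6 = 1215/31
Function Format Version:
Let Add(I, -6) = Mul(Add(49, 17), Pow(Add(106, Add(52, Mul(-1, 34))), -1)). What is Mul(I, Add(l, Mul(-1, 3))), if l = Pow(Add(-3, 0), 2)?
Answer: Rational(1215, 31) ≈ 39.194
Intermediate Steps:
l = 9 (l = Pow(-3, 2) = 9)
I = Rational(405, 62) (I = Add(6, Mul(Add(49, 17), Pow(Add(106, Add(52, Mul(-1, 34))), -1))) = Add(6, Mul(66, Pow(Add(106, Add(52, -34)), -1))) = Add(6, Mul(66, Pow(Add(106, 18), -1))) = Add(6, Mul(66, Pow(124, -1))) = Add(6, Mul(66, Rational(1, 124))) = Add(6, Rational(33, 62)) = Rational(405, 62) ≈ 6.5323)
Mul(I, Add(l, Mul(-1, 3))) = Mul(Rational(405, 62), Add(9, Mul(-1, 3))) = Mul(Rational(405, 62), Add(9, -3)) = Mul(Rational(405, 62), 6) = Rational(1215, 31)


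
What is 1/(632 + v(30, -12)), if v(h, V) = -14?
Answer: 1/618 ≈ 0.0016181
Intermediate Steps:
1/(632 + v(30, -12)) = 1/(632 - 14) = 1/618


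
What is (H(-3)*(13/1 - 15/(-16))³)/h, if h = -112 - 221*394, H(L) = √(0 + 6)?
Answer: -11089567*√6/357113856 ≈ -0.076065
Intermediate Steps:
H(L) = √6
h = -87186 (h = -112 - 87074 = -87186)
(H(-3)*(13/1 - 15/(-16))³)/h = (√6*(13/1 - 15/(-16))³)/(-87186) = (√6*(13*1 - 15*(-1/16))³)*(-1/87186) = (√6*(13 + 15/16)³)*(-1/87186) = (√6*(223/16)³)*(-1/87186) = (√6*(11089567/4096))*(-1/87186) = (11089567*√6/4096)*(-1/87186) = -11089567*√6/357113856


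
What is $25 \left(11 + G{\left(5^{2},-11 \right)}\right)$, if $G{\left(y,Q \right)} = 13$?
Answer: $600$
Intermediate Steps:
$25 \left(11 + G{\left(5^{2},-11 \right)}\right) = 25 \left(11 + 13\right) = 25 \cdot 24 = 600$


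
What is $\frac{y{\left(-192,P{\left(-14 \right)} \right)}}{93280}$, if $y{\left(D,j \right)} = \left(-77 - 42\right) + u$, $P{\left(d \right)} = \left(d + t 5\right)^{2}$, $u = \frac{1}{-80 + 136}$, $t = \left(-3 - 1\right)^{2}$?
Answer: $- \frac{6663}{5223680} \approx -0.0012755$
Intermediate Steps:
$t = 16$ ($t = \left(-4\right)^{2} = 16$)
$u = \frac{1}{56} \approx 0.017857$
$P{\left(d \right)} = \left(80 + d\right)^{2}$ ($P{\left(d \right)} = \left(d + 16 \cdot 5\right)^{2} = \left(d + 80\right)^{2} = \left(80 + d\right)^{2}$)
$y{\left(D,j \right)} = - \frac{6663}{56}$ ($y{\left(D,j \right)} = \left(-77 - 42\right) + \frac{1}{56} = -119 + \frac{1}{56} = - \frac{6663}{56}$)
$\frac{y{\left(-192,P{\left(-14 \right)} \right)}}{93280} = - \frac{6663}{56 \cdot 93280} = \left(- \frac{6663}{56}\right) \frac{1}{93280} = - \frac{6663}{5223680}$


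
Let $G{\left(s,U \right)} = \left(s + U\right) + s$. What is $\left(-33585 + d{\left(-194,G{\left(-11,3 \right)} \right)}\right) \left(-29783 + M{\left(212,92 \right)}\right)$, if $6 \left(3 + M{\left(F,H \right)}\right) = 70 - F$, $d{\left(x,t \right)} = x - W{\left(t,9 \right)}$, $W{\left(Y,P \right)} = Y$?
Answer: $\frac{3019123040}{3} \approx 1.0064 \cdot 10^{9}$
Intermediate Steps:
$G{\left(s,U \right)} = U + 2 s$ ($G{\left(s,U \right)} = \left(U + s\right) + s = U + 2 s$)
$d{\left(x,t \right)} = x - t$
$M{\left(F,H \right)} = \frac{26}{3} - \frac{F}{6}$ ($M{\left(F,H \right)} = -3 + \frac{70 - F}{6} = -3 - \left(- \frac{35}{3} + \frac{F}{6}\right) = \frac{26}{3} - \frac{F}{6}$)
$\left(-33585 + d{\left(-194,G{\left(-11,3 \right)} \right)}\right) \left(-29783 + M{\left(212,92 \right)}\right) = \left(-33585 - \left(197 - 22\right)\right) \left(-29783 + \left(\frac{26}{3} - \frac{106}{3}\right)\right) = \left(-33585 - 175\right) \left(-29783 + \left(\frac{26}{3} - \frac{106}{3}\right)\right) = \left(-33585 - 175\right) \left(-29783 - \frac{80}{3}\right) = \left(-33585 + \left(-194 + 19\right)\right) \left(- \frac{89429}{3}\right) = \left(-33585 - 175\right) \left(- \frac{89429}{3}\right) = \left(-33760\right) \left(- \frac{89429}{3}\right) = \frac{3019123040}{3}$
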